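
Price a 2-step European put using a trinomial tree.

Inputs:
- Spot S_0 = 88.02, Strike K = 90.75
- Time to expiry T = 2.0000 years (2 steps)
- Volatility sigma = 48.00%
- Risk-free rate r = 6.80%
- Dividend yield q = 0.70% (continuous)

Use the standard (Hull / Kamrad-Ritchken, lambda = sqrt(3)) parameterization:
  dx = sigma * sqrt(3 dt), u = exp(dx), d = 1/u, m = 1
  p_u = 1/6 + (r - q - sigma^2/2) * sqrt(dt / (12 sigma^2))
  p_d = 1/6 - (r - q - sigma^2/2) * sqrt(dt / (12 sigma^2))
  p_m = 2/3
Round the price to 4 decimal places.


Answer: Price = V(0,0) = 15.9097

Derivation:
dt = T/N = 1.000000; dx = sigma*sqrt(3*dt) = 0.831384
u = exp(dx) = 2.296496; d = 1/u = 0.435446
p_u = 0.134070, p_m = 0.666667, p_d = 0.199263
Discount per step: exp(-r*dt) = 0.934260
Stock lattice S(k, j) with j the centered position index:
  k=0: S(0,+0) = 88.0200
  k=1: S(1,-1) = 38.3280; S(1,+0) = 88.0200; S(1,+1) = 202.1376
  k=2: S(2,-2) = 16.6898; S(2,-1) = 38.3280; S(2,+0) = 88.0200; S(2,+1) = 202.1376; S(2,+2) = 464.2081
Terminal payoffs V(N, j) = max(K - S_T, 0):
  V(2,-2) = 74.060241; V(2,-1) = 52.422039; V(2,+0) = 2.730000; V(2,+1) = 0.000000; V(2,+2) = 0.000000
Backward induction: V(k, j) = exp(-r*dt) * [p_u * V(k+1, j+1) + p_m * V(k+1, j) + p_d * V(k+1, j-1)]
  V(1,-1) = exp(-r*dt) * [p_u*2.730000 + p_m*52.422039 + p_d*74.060241] = 46.779820
  V(1,+0) = exp(-r*dt) * [p_u*0.000000 + p_m*2.730000 + p_d*52.422039] = 11.459422
  V(1,+1) = exp(-r*dt) * [p_u*0.000000 + p_m*0.000000 + p_d*2.730000] = 0.508226
  V(0,+0) = exp(-r*dt) * [p_u*0.508226 + p_m*11.459422 + p_d*46.779820] = 15.909742


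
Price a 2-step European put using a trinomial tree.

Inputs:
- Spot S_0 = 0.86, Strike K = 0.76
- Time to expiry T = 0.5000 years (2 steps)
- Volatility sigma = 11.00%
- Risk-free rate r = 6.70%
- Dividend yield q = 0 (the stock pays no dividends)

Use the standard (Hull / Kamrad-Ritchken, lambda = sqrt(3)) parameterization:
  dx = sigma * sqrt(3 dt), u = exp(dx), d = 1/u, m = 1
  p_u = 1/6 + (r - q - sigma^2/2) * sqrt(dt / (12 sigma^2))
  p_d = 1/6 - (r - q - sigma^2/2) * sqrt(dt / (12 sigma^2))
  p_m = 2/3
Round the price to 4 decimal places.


dt = T/N = 0.250000; dx = sigma*sqrt(3*dt) = 0.095263
u = exp(dx) = 1.099948; d = 1/u = 0.909134
p_u = 0.246643, p_m = 0.666667, p_d = 0.086691
Discount per step: exp(-r*dt) = 0.983390
Stock lattice S(k, j) with j the centered position index:
  k=0: S(0,+0) = 0.8600
  k=1: S(1,-1) = 0.7819; S(1,+0) = 0.8600; S(1,+1) = 0.9460
  k=2: S(2,-2) = 0.7108; S(2,-1) = 0.7819; S(2,+0) = 0.8600; S(2,+1) = 0.9460; S(2,+2) = 1.0405
Terminal payoffs V(N, j) = max(K - S_T, 0):
  V(2,-2) = 0.049189; V(2,-1) = 0.000000; V(2,+0) = 0.000000; V(2,+1) = 0.000000; V(2,+2) = 0.000000
Backward induction: V(k, j) = exp(-r*dt) * [p_u * V(k+1, j+1) + p_m * V(k+1, j) + p_d * V(k+1, j-1)]
  V(1,-1) = exp(-r*dt) * [p_u*0.000000 + p_m*0.000000 + p_d*0.049189] = 0.004193
  V(1,+0) = exp(-r*dt) * [p_u*0.000000 + p_m*0.000000 + p_d*0.000000] = 0.000000
  V(1,+1) = exp(-r*dt) * [p_u*0.000000 + p_m*0.000000 + p_d*0.000000] = 0.000000
  V(0,+0) = exp(-r*dt) * [p_u*0.000000 + p_m*0.000000 + p_d*0.004193] = 0.000357

Answer: Price = V(0,0) = 0.0004


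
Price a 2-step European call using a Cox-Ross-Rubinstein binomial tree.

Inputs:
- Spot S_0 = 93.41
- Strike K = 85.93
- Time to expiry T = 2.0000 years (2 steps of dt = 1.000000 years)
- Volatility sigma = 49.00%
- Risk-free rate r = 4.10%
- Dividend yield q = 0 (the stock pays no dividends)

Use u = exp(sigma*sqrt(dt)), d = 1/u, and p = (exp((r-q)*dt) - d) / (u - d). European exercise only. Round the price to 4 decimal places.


Answer: Price = V(0,0) = 29.9603

Derivation:
dt = T/N = 1.000000
u = exp(sigma*sqrt(dt)) = 1.632316; d = 1/u = 0.612626
p = (exp((r-q)*dt) - d) / (u - d) = 0.420938
Discount per step: exp(-r*dt) = 0.959829
Stock lattice S(k, i) with i counting down-moves:
  k=0: S(0,0) = 93.4100
  k=1: S(1,0) = 152.4747; S(1,1) = 57.2254
  k=2: S(2,0) = 248.8869; S(2,1) = 93.4100; S(2,2) = 35.0578
Terminal payoffs V(N, i) = max(S_T - K, 0):
  V(2,0) = 162.956858; V(2,1) = 7.480000; V(2,2) = 0.000000
Backward induction: V(k, i) = exp(-r*dt) * [p * V(k+1, i) + (1-p) * V(k+1, i+1)].
  V(1,0) = exp(-r*dt) * [p*162.956858 + (1-p)*7.480000] = 69.996541
  V(1,1) = exp(-r*dt) * [p*7.480000 + (1-p)*0.000000] = 3.022130
  V(0,0) = exp(-r*dt) * [p*69.996541 + (1-p)*3.022130] = 29.960272


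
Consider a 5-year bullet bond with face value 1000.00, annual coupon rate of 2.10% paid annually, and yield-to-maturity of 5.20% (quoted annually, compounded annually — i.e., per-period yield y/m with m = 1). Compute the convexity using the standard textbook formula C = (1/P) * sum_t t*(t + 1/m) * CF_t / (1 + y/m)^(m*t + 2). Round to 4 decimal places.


Coupon per period c = face * coupon_rate / m = 21.000000
Periods per year m = 1; per-period yield y/m = 0.052000
Number of cashflows N = 5
Cashflows (t years, CF_t, discount factor 1/(1+y/m)^(m*t), PV):
  t = 1.0000: CF_t = 21.000000, DF = 0.950570, PV = 19.961977
  t = 2.0000: CF_t = 21.000000, DF = 0.903584, PV = 18.975263
  t = 3.0000: CF_t = 21.000000, DF = 0.858920, PV = 18.037323
  t = 4.0000: CF_t = 21.000000, DF = 0.816464, PV = 17.145744
  t = 5.0000: CF_t = 1021.000000, DF = 0.776106, PV = 792.404700
Price P = sum_t PV_t = 866.525008
Convexity numerator sum_t t*(t + 1/m) * CF_t / (1+y/m)^(m*t + 2):
  t = 1.0000: term = 36.074645
  t = 2.0000: term = 102.874464
  t = 3.0000: term = 195.578829
  t = 4.0000: term = 309.852391
  t = 5.0000: term = 21480.125680
Convexity = (1/P) * sum = 22124.506009 / 866.525008 = 25.532450

Answer: Convexity = 25.5324


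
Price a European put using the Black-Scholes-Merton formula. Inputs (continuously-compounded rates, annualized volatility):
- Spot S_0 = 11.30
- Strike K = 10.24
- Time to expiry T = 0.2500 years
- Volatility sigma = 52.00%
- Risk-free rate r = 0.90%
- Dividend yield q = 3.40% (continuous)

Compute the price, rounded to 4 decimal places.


Answer: Price = 0.6827

Derivation:
d1 = (ln(S/K) + (r - q + 0.5*sigma^2) * T) / (sigma * sqrt(T)) = 0.48481195
d2 = d1 - sigma * sqrt(T) = 0.22481195
exp(-rT) = 0.99775253; exp(-qT) = 0.99153602
P = K * exp(-rT) * N(-d2) - S_0 * exp(-qT) * N(-d1)
N(-d1) = 0.31390487; N(-d2) = 0.41106279
P = 10.2400 * 0.99775253 * 0.41106279 - 11.3000 * 0.99153602 * 0.31390487 = 0.6827


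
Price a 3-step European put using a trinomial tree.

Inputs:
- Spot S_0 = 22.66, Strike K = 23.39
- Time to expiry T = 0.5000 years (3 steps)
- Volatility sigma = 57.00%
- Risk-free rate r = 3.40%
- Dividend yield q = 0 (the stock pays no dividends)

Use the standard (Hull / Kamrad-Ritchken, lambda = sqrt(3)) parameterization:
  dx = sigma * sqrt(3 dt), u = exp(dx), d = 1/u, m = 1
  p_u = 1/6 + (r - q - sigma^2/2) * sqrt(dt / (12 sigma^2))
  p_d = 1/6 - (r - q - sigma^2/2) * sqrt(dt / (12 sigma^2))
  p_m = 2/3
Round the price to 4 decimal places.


Answer: Price = V(0,0) = 3.5986

Derivation:
dt = T/N = 0.166667; dx = sigma*sqrt(3*dt) = 0.403051
u = exp(dx) = 1.496383; d = 1/u = 0.668278
p_u = 0.140109, p_m = 0.666667, p_d = 0.193225
Discount per step: exp(-r*dt) = 0.994349
Stock lattice S(k, j) with j the centered position index:
  k=0: S(0,+0) = 22.6600
  k=1: S(1,-1) = 15.1432; S(1,+0) = 22.6600; S(1,+1) = 33.9080
  k=2: S(2,-2) = 10.1199; S(2,-1) = 15.1432; S(2,+0) = 22.6600; S(2,+1) = 33.9080; S(2,+2) = 50.7394
  k=3: S(3,-3) = 6.7629; S(3,-2) = 10.1199; S(3,-1) = 15.1432; S(3,+0) = 22.6600; S(3,+1) = 33.9080; S(3,+2) = 50.7394; S(3,+3) = 75.9256
Terminal payoffs V(N, j) = max(K - S_T, 0):
  V(3,-3) = 16.627121; V(3,-2) = 13.270143; V(3,-1) = 8.246818; V(3,+0) = 0.730000; V(3,+1) = 0.000000; V(3,+2) = 0.000000; V(3,+3) = 0.000000
Backward induction: V(k, j) = exp(-r*dt) * [p_u * V(k+1, j+1) + p_m * V(k+1, j) + p_d * V(k+1, j-1)]
  V(2,-2) = exp(-r*dt) * [p_u*8.246818 + p_m*13.270143 + p_d*16.627121] = 13.140308
  V(2,-1) = exp(-r*dt) * [p_u*0.730000 + p_m*8.246818 + p_d*13.270143] = 8.118142
  V(2,+0) = exp(-r*dt) * [p_u*0.000000 + p_m*0.730000 + p_d*8.246818] = 2.068400
  V(2,+1) = exp(-r*dt) * [p_u*0.000000 + p_m*0.000000 + p_d*0.730000] = 0.140257
  V(2,+2) = exp(-r*dt) * [p_u*0.000000 + p_m*0.000000 + p_d*0.000000] = 0.000000
  V(1,-1) = exp(-r*dt) * [p_u*2.068400 + p_m*8.118142 + p_d*13.140308] = 8.194359
  V(1,+0) = exp(-r*dt) * [p_u*0.140257 + p_m*2.068400 + p_d*8.118142] = 2.950442
  V(1,+1) = exp(-r*dt) * [p_u*0.000000 + p_m*0.140257 + p_d*2.068400] = 0.490383
  V(0,+0) = exp(-r*dt) * [p_u*0.490383 + p_m*2.950442 + p_d*8.194359] = 3.598570


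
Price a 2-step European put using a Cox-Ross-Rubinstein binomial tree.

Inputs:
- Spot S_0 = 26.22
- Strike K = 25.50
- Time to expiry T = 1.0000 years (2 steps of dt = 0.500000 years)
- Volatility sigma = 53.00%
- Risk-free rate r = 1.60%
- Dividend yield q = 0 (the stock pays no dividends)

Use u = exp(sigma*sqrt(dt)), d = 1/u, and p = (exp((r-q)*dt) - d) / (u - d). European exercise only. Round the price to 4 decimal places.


Answer: Price = V(0,0) = 4.3719

Derivation:
dt = T/N = 0.500000
u = exp(sigma*sqrt(dt)) = 1.454652; d = 1/u = 0.687450
p = (exp((r-q)*dt) - d) / (u - d) = 0.417859
Discount per step: exp(-r*dt) = 0.992032
Stock lattice S(k, i) with i counting down-moves:
  k=0: S(0,0) = 26.2200
  k=1: S(1,0) = 38.1410; S(1,1) = 18.0249
  k=2: S(2,0) = 55.4818; S(2,1) = 26.2200; S(2,2) = 12.3912
Terminal payoffs V(N, i) = max(K - S_T, 0):
  V(2,0) = 0.000000; V(2,1) = 0.000000; V(2,2) = 13.108766
Backward induction: V(k, i) = exp(-r*dt) * [p * V(k+1, i) + (1-p) * V(k+1, i+1)].
  V(1,0) = exp(-r*dt) * [p*0.000000 + (1-p)*0.000000] = 0.000000
  V(1,1) = exp(-r*dt) * [p*0.000000 + (1-p)*13.108766] = 7.570344
  V(0,0) = exp(-r*dt) * [p*0.000000 + (1-p)*7.570344] = 4.371891


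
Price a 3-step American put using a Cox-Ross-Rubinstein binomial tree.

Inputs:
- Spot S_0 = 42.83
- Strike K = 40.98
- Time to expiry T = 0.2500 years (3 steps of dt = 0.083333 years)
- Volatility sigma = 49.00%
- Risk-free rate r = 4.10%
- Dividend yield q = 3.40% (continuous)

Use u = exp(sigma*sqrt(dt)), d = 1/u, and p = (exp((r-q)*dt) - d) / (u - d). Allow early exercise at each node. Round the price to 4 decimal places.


Answer: Price = V(0,0) = 3.4563

Derivation:
dt = T/N = 0.083333
u = exp(sigma*sqrt(dt)) = 1.151944; d = 1/u = 0.868098
p = (exp((r-q)*dt) - d) / (u - d) = 0.466752
Discount per step: exp(-r*dt) = 0.996589
Stock lattice S(k, i) with i counting down-moves:
  k=0: S(0,0) = 42.8300
  k=1: S(1,0) = 49.3378; S(1,1) = 37.1806
  k=2: S(2,0) = 56.8343; S(2,1) = 42.8300; S(2,2) = 32.2764
  k=3: S(3,0) = 65.4699; S(3,1) = 49.3378; S(3,2) = 37.1806; S(3,3) = 28.0191
Terminal payoffs V(N, i) = max(K - S_T, 0):
  V(3,0) = 0.000000; V(3,1) = 0.000000; V(3,2) = 3.799368; V(3,3) = 12.960902
Backward induction: V(k, i) = exp(-r*dt) * [p * V(k+1, i) + (1-p) * V(k+1, i+1)]; then take max(V_cont, immediate exercise) for American.
  V(2,0) = exp(-r*dt) * [p*0.000000 + (1-p)*0.000000] = 0.000000; exercise = 0.000000; V(2,0) = max -> 0.000000
  V(2,1) = exp(-r*dt) * [p*0.000000 + (1-p)*3.799368] = 2.019096; exercise = 0.000000; V(2,1) = max -> 2.019096
  V(2,2) = exp(-r*dt) * [p*3.799368 + (1-p)*12.960902] = 8.655117; exercise = 8.703573; V(2,2) = max -> 8.703573
  V(1,0) = exp(-r*dt) * [p*0.000000 + (1-p)*2.019096] = 1.073007; exercise = 0.000000; V(1,0) = max -> 1.073007
  V(1,1) = exp(-r*dt) * [p*2.019096 + (1-p)*8.703573] = 5.564536; exercise = 3.799368; V(1,1) = max -> 5.564536
  V(0,0) = exp(-r*dt) * [p*1.073007 + (1-p)*5.564536] = 3.456277; exercise = 0.000000; V(0,0) = max -> 3.456277


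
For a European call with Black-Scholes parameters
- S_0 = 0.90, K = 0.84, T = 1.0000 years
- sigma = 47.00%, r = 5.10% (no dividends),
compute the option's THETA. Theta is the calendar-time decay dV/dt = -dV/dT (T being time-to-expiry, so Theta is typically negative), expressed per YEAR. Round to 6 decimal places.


d1 = 0.4903039819; d2 = 0.0203039819
phi(d1) = 0.3537596573; exp(-qT) = 1.0000000000; exp(-rT) = 0.9502786705
Theta = -S*exp(-qT)*phi(d1)*sigma/(2*sqrt(T)) - r*K*exp(-rT)*N(d2) + q*S*exp(-qT)*N(d1)
N(d1) = 0.6880405951; N(d2) = 0.5080995603; sqrt(T) = 1.0000000000
Term 1 = -0.9000 * 1.0000000000 * 0.3537596573 * 0.4700 / (2 * 1.0000000000) = -0.0748201675
Term 2 = -0.0510 * 0.8400 * 0.9502786705 * 0.5080995603 = -0.0206847017
Term 3 = 0 (no dividend yield, q = 0)
Theta = -0.0748201675 + (-0.0206847017) + (0.0000000000) = -0.095505

Answer: Theta = -0.095505


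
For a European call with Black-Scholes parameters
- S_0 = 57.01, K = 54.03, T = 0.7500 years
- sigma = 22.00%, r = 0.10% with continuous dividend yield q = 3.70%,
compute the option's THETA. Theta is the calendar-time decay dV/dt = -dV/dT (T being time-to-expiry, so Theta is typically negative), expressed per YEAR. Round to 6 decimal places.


d1 = 0.2353344948; d2 = 0.0448089059
phi(d1) = 0.3880466575; exp(-qT) = 0.9726314943; exp(-rT) = 0.9992502812
Theta = -S*exp(-qT)*phi(d1)*sigma/(2*sqrt(T)) - r*K*exp(-rT)*N(d2) + q*S*exp(-qT)*N(d1)
N(d1) = 0.5930254381; N(d2) = 0.5178701868; sqrt(T) = 0.8660254038
Term 1 = -57.0100 * 0.9726314943 * 0.3880466575 * 0.2200 / (2 * 0.8660254038) = -2.7330361082
Term 2 = -0.0010 * 54.0300 * 0.9992502812 * 0.5178701868 = -0.0279595487
Term 3 = 0.0370 * 57.0100 * 0.9726314943 * 0.5930254381 = 1.2166745290
Theta = -2.7330361082 + (-0.0279595487) + (1.2166745290) = -1.544321

Answer: Theta = -1.544321


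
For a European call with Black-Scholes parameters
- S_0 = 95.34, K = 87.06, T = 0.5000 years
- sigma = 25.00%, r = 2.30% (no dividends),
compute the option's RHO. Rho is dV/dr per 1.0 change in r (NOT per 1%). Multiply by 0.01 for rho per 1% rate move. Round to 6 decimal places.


Answer: Rho = 29.612479

Derivation:
d1 = 0.6673782053; d2 = 0.4906015100
phi(d1) = 0.3192964276; exp(-qT) = 1.0000000000; exp(-rT) = 0.9885658722
N(d2) = 0.6881458409
Rho = K*T*exp(-rT)*N(d2) = 87.0600 * 0.5000 * 0.9885658722 * 0.6881458409 = 29.612479


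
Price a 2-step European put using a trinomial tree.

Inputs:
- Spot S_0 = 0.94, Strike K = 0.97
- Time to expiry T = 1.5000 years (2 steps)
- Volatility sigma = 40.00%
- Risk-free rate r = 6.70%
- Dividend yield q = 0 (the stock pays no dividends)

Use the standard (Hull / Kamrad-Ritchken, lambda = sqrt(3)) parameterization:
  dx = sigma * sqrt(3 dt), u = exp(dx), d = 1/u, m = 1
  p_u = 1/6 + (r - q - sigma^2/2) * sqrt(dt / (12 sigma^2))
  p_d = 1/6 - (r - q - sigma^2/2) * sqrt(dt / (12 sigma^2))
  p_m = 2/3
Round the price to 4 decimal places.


Answer: Price = V(0,0) = 0.1283

Derivation:
dt = T/N = 0.750000; dx = sigma*sqrt(3*dt) = 0.600000
u = exp(dx) = 1.822119; d = 1/u = 0.548812
p_u = 0.158542, p_m = 0.666667, p_d = 0.174792
Discount per step: exp(-r*dt) = 0.950992
Stock lattice S(k, j) with j the centered position index:
  k=0: S(0,+0) = 0.9400
  k=1: S(1,-1) = 0.5159; S(1,+0) = 0.9400; S(1,+1) = 1.7128
  k=2: S(2,-2) = 0.2831; S(2,-1) = 0.5159; S(2,+0) = 0.9400; S(2,+1) = 1.7128; S(2,+2) = 3.1209
Terminal payoffs V(N, j) = max(K - S_T, 0):
  V(2,-2) = 0.686877; V(2,-1) = 0.454117; V(2,+0) = 0.030000; V(2,+1) = 0.000000; V(2,+2) = 0.000000
Backward induction: V(k, j) = exp(-r*dt) * [p_u * V(k+1, j+1) + p_m * V(k+1, j) + p_d * V(k+1, j-1)]
  V(1,-1) = exp(-r*dt) * [p_u*0.030000 + p_m*0.454117 + p_d*0.686877] = 0.406607
  V(1,+0) = exp(-r*dt) * [p_u*0.000000 + p_m*0.030000 + p_d*0.454117] = 0.094506
  V(1,+1) = exp(-r*dt) * [p_u*0.000000 + p_m*0.000000 + p_d*0.030000] = 0.004987
  V(0,+0) = exp(-r*dt) * [p_u*0.004987 + p_m*0.094506 + p_d*0.406607] = 0.128256


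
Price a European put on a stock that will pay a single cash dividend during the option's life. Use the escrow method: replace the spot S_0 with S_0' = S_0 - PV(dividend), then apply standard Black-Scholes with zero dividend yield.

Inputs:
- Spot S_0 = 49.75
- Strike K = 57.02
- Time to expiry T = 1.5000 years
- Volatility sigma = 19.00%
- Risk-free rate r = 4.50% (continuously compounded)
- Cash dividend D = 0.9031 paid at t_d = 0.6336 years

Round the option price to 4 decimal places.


Answer: Price = 7.2676

Derivation:
PV(D) = D * exp(-r * t_d) = 0.9031 * 0.97189063 = 0.87771443
S_0' = S_0 - PV(D) = 49.7500 - 0.87771443 = 48.87228557
d1 = (ln(S_0'/K) + (r + sigma^2/2)*T) / (sigma*sqrt(T)) = -0.25619344
d2 = d1 - sigma*sqrt(T) = -0.48889497
exp(-rT) = 0.93472772
N(-d1) = 0.60109926; N(-d2) = 0.68754197
P = K * exp(-rT) * N(-d2) - S_0' * N(-d1) = 57.0200 * 0.93472772 * 0.68754197 - 48.87228557 * 0.60109926 = 7.2676


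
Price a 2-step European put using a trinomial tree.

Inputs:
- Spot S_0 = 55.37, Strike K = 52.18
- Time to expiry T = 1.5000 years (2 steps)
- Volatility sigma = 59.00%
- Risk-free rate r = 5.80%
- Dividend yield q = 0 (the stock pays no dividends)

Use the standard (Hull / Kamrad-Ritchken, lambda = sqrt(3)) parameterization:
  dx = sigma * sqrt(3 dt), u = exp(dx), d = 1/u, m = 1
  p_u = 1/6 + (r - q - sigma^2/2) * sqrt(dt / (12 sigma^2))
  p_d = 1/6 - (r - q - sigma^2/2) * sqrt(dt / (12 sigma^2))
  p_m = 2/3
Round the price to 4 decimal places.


dt = T/N = 0.750000; dx = sigma*sqrt(3*dt) = 0.885000
u = exp(dx) = 2.422984; d = 1/u = 0.412714
p_u = 0.117493, p_m = 0.666667, p_d = 0.215840
Discount per step: exp(-r*dt) = 0.957433
Stock lattice S(k, j) with j the centered position index:
  k=0: S(0,+0) = 55.3700
  k=1: S(1,-1) = 22.8520; S(1,+0) = 55.3700; S(1,+1) = 134.1606
  k=2: S(2,-2) = 9.4313; S(2,-1) = 22.8520; S(2,+0) = 55.3700; S(2,+1) = 134.1606; S(2,+2) = 325.0692
Terminal payoffs V(N, j) = max(K - S_T, 0):
  V(2,-2) = 42.748662; V(2,-1) = 29.328016; V(2,+0) = 0.000000; V(2,+1) = 0.000000; V(2,+2) = 0.000000
Backward induction: V(k, j) = exp(-r*dt) * [p_u * V(k+1, j+1) + p_m * V(k+1, j) + p_d * V(k+1, j-1)]
  V(1,-1) = exp(-r*dt) * [p_u*0.000000 + p_m*29.328016 + p_d*42.748662] = 27.553855
  V(1,+0) = exp(-r*dt) * [p_u*0.000000 + p_m*0.000000 + p_d*29.328016] = 6.060711
  V(1,+1) = exp(-r*dt) * [p_u*0.000000 + p_m*0.000000 + p_d*0.000000] = 0.000000
  V(0,+0) = exp(-r*dt) * [p_u*0.000000 + p_m*6.060711 + p_d*27.553855] = 9.562558

Answer: Price = V(0,0) = 9.5626


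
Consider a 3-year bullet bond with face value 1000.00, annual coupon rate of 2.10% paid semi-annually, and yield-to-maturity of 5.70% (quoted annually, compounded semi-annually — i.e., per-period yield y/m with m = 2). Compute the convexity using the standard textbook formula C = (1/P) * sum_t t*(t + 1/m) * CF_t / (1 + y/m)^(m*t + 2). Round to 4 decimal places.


Answer: Convexity = 9.5669

Derivation:
Coupon per period c = face * coupon_rate / m = 10.500000
Periods per year m = 2; per-period yield y/m = 0.028500
Number of cashflows N = 6
Cashflows (t years, CF_t, discount factor 1/(1+y/m)^(m*t), PV):
  t = 0.5000: CF_t = 10.500000, DF = 0.972290, PV = 10.209042
  t = 1.0000: CF_t = 10.500000, DF = 0.945347, PV = 9.926147
  t = 1.5000: CF_t = 10.500000, DF = 0.919152, PV = 9.651091
  t = 2.0000: CF_t = 10.500000, DF = 0.893682, PV = 9.383657
  t = 2.5000: CF_t = 10.500000, DF = 0.868917, PV = 9.123633
  t = 3.0000: CF_t = 1010.500000, DF = 0.844840, PV = 853.710340
Price P = sum_t PV_t = 902.003911
Convexity numerator sum_t t*(t + 1/m) * CF_t / (1+y/m)^(m*t + 2):
  t = 0.5000: term = 4.825546
  t = 1.0000: term = 14.075485
  t = 1.5000: term = 27.370900
  t = 2.0000: term = 44.354075
  t = 2.5000: term = 64.687518
  t = 3.0000: term = 8474.054420
Convexity = (1/P) * sum = 8629.367943 / 902.003911 = 9.566885


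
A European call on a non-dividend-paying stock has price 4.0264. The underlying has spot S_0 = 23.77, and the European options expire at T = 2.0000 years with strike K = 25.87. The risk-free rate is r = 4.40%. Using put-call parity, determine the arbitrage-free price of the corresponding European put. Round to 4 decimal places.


Answer: Put price = 3.9471

Derivation:
Put-call parity: C - P = S_0 * exp(-qT) - K * exp(-rT).
S_0 * exp(-qT) = 23.7700 * 1.00000000 = 23.77000000
K * exp(-rT) = 25.8700 * 0.91576088 = 23.69073388
P = C - S*exp(-qT) + K*exp(-rT)
P = 4.0264 - 23.77000000 + 23.69073388 = 3.9471


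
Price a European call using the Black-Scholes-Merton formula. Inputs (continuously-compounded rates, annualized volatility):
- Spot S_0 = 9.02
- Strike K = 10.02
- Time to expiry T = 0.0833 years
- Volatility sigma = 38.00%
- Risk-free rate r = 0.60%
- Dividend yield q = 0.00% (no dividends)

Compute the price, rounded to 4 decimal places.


Answer: Price = 0.0946

Derivation:
d1 = (ln(S/K) + (r - q + 0.5*sigma^2) * T) / (sigma * sqrt(T)) = -0.89924826
d2 = d1 - sigma * sqrt(T) = -1.00892287
exp(-rT) = 0.99950032; exp(-qT) = 1.00000000
C = S_0 * exp(-qT) * N(d1) - K * exp(-rT) * N(d2)
N(d1) = 0.18426022; N(d2) = 0.15650581
C = 9.0200 * 1.00000000 * 0.18426022 - 10.0200 * 0.99950032 * 0.15650581 = 0.0946


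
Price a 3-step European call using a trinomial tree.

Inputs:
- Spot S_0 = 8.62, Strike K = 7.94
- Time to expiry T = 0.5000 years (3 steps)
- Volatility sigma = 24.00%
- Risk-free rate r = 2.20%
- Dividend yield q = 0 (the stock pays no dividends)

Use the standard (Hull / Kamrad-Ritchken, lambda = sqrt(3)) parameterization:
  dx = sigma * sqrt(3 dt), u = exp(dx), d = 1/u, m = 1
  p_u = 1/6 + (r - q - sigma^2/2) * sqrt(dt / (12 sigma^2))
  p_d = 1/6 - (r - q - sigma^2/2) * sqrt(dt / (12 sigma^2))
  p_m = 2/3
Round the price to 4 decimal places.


Answer: Price = V(0,0) = 1.0417

Derivation:
dt = T/N = 0.166667; dx = sigma*sqrt(3*dt) = 0.169706
u = exp(dx) = 1.184956; d = 1/u = 0.843913
p_u = 0.163328, p_m = 0.666667, p_d = 0.170006
Discount per step: exp(-r*dt) = 0.996340
Stock lattice S(k, j) with j the centered position index:
  k=0: S(0,+0) = 8.6200
  k=1: S(1,-1) = 7.2745; S(1,+0) = 8.6200; S(1,+1) = 10.2143
  k=2: S(2,-2) = 6.1391; S(2,-1) = 7.2745; S(2,+0) = 8.6200; S(2,+1) = 10.2143; S(2,+2) = 12.1035
  k=3: S(3,-3) = 5.1808; S(3,-2) = 6.1391; S(3,-1) = 7.2745; S(3,+0) = 8.6200; S(3,+1) = 10.2143; S(3,+2) = 12.1035; S(3,+3) = 14.3421
Terminal payoffs V(N, j) = max(S_T - K, 0):
  V(3,-3) = 0.000000; V(3,-2) = 0.000000; V(3,-1) = 0.000000; V(3,+0) = 0.680000; V(3,+1) = 2.274321; V(3,+2) = 4.163520; V(3,+3) = 6.402139
Backward induction: V(k, j) = exp(-r*dt) * [p_u * V(k+1, j+1) + p_m * V(k+1, j) + p_d * V(k+1, j-1)]
  V(2,-2) = exp(-r*dt) * [p_u*0.000000 + p_m*0.000000 + p_d*0.000000] = 0.000000
  V(2,-1) = exp(-r*dt) * [p_u*0.680000 + p_m*0.000000 + p_d*0.000000] = 0.110656
  V(2,+0) = exp(-r*dt) * [p_u*2.274321 + p_m*0.680000 + p_d*0.000000] = 0.821774
  V(2,+1) = exp(-r*dt) * [p_u*4.163520 + p_m*2.274321 + p_d*0.680000] = 2.303374
  V(2,+2) = exp(-r*dt) * [p_u*6.402139 + p_m*4.163520 + p_d*2.274321] = 4.192572
  V(1,-1) = exp(-r*dt) * [p_u*0.821774 + p_m*0.110656 + p_d*0.000000] = 0.207228
  V(1,+0) = exp(-r*dt) * [p_u*2.303374 + p_m*0.821774 + p_d*0.110656] = 0.939415
  V(1,+1) = exp(-r*dt) * [p_u*4.192572 + p_m*2.303374 + p_d*0.821774] = 2.351414
  V(0,+0) = exp(-r*dt) * [p_u*2.351414 + p_m*0.939415 + p_d*0.207228] = 1.041731


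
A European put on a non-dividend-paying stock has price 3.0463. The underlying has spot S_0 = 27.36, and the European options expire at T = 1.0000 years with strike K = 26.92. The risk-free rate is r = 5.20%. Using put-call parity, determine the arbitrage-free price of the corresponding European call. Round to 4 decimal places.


Put-call parity: C - P = S_0 * exp(-qT) - K * exp(-rT).
S_0 * exp(-qT) = 27.3600 * 1.00000000 = 27.36000000
K * exp(-rT) = 26.9200 * 0.94932887 = 25.55593310
C = P + S*exp(-qT) - K*exp(-rT)
C = 3.0463 + 27.36000000 - 25.55593310 = 4.8504

Answer: Call price = 4.8504


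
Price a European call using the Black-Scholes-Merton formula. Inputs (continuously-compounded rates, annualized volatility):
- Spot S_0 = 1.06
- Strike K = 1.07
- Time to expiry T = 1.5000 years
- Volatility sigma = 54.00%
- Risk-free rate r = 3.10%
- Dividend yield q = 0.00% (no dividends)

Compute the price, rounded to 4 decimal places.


d1 = (ln(S/K) + (r - q + 0.5*sigma^2) * T) / (sigma * sqrt(T)) = 0.38679297
d2 = d1 - sigma * sqrt(T) = -0.27456926
exp(-rT) = 0.95456456; exp(-qT) = 1.00000000
C = S_0 * exp(-qT) * N(d1) - K * exp(-rT) * N(d2)
N(d1) = 0.65054526; N(d2) = 0.39182359
C = 1.0600 * 1.00000000 * 0.65054526 - 1.0700 * 0.95456456 * 0.39182359 = 0.2894

Answer: Price = 0.2894


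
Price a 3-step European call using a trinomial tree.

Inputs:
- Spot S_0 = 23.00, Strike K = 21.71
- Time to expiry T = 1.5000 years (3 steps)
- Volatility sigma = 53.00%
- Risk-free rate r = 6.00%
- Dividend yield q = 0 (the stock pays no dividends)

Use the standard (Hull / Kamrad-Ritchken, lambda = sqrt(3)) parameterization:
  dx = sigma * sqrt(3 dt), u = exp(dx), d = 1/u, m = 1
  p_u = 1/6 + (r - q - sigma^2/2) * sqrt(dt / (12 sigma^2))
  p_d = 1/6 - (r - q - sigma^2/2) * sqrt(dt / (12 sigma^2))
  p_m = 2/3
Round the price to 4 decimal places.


dt = T/N = 0.500000; dx = sigma*sqrt(3*dt) = 0.649115
u = exp(dx) = 1.913846; d = 1/u = 0.522508
p_u = 0.135682, p_m = 0.666667, p_d = 0.197651
Discount per step: exp(-r*dt) = 0.970446
Stock lattice S(k, j) with j the centered position index:
  k=0: S(0,+0) = 23.0000
  k=1: S(1,-1) = 12.0177; S(1,+0) = 23.0000; S(1,+1) = 44.0185
  k=2: S(2,-2) = 6.2793; S(2,-1) = 12.0177; S(2,+0) = 23.0000; S(2,+1) = 44.0185; S(2,+2) = 84.2445
  k=3: S(3,-3) = 3.2810; S(3,-2) = 6.2793; S(3,-1) = 12.0177; S(3,+0) = 23.0000; S(3,+1) = 44.0185; S(3,+2) = 84.2445; S(3,+3) = 161.2311
Terminal payoffs V(N, j) = max(S_T - K, 0):
  V(3,-3) = 0.000000; V(3,-2) = 0.000000; V(3,-1) = 0.000000; V(3,+0) = 1.290000; V(3,+1) = 22.308456; V(3,+2) = 62.534542; V(3,+3) = 139.521071
Backward induction: V(k, j) = exp(-r*dt) * [p_u * V(k+1, j+1) + p_m * V(k+1, j) + p_d * V(k+1, j-1)]
  V(2,-2) = exp(-r*dt) * [p_u*0.000000 + p_m*0.000000 + p_d*0.000000] = 0.000000
  V(2,-1) = exp(-r*dt) * [p_u*1.290000 + p_m*0.000000 + p_d*0.000000] = 0.169857
  V(2,+0) = exp(-r*dt) * [p_u*22.308456 + p_m*1.290000 + p_d*0.000000] = 3.771985
  V(2,+1) = exp(-r*dt) * [p_u*62.534542 + p_m*22.308456 + p_d*1.290000] = 22.914253
  V(2,+2) = exp(-r*dt) * [p_u*139.521071 + p_m*62.534542 + p_d*22.308456] = 63.107595
  V(1,-1) = exp(-r*dt) * [p_u*3.771985 + p_m*0.169857 + p_d*0.000000] = 0.606557
  V(1,+0) = exp(-r*dt) * [p_u*22.914253 + p_m*3.771985 + p_d*0.169857] = 5.490087
  V(1,+1) = exp(-r*dt) * [p_u*63.107595 + p_m*22.914253 + p_d*3.771985] = 23.857706
  V(0,+0) = exp(-r*dt) * [p_u*23.857706 + p_m*5.490087 + p_d*0.606557] = 6.809626

Answer: Price = V(0,0) = 6.8096


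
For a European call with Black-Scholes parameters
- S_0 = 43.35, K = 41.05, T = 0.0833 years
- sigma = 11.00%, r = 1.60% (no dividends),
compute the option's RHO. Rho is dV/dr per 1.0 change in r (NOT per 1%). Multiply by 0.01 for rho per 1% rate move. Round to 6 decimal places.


d1 = 1.7750027148; d2 = 1.7432548015
phi(d1) = 0.0825578638; exp(-qT) = 1.0000000000; exp(-rT) = 0.9986680878
N(d2) = 0.9593554417
Rho = K*T*exp(-rT)*N(d2) = 41.0500 * 0.0833 * 0.9986680878 * 0.9593554417 = 3.276113

Answer: Rho = 3.276113


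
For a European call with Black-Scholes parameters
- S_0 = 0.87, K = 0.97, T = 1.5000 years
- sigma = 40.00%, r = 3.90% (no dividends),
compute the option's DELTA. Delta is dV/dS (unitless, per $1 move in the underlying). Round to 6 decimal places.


Answer: Delta = 0.556566

Derivation:
d1 = 0.1422686916; d2 = -0.3476292570
phi(d1) = 0.3949252693; exp(-qT) = 1.0000000000; exp(-rT) = 0.9431782404
N(d1) = 0.5565661123
Delta = exp(-qT) * N(d1) = 1.0000000000 * 0.5565661123 = 0.556566


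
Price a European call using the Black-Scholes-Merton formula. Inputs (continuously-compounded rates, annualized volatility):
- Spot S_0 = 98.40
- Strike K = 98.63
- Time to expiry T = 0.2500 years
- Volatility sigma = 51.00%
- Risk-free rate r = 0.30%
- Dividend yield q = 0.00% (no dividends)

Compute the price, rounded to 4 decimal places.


Answer: Price = 9.9133

Derivation:
d1 = (ln(S/K) + (r - q + 0.5*sigma^2) * T) / (sigma * sqrt(T)) = 0.12128560
d2 = d1 - sigma * sqrt(T) = -0.13371440
exp(-rT) = 0.99925028; exp(-qT) = 1.00000000
C = S_0 * exp(-qT) * N(d1) - K * exp(-rT) * N(d2)
N(d1) = 0.54826759; N(d2) = 0.44681421
C = 98.4000 * 1.00000000 * 0.54826759 - 98.6300 * 0.99925028 * 0.44681421 = 9.9133


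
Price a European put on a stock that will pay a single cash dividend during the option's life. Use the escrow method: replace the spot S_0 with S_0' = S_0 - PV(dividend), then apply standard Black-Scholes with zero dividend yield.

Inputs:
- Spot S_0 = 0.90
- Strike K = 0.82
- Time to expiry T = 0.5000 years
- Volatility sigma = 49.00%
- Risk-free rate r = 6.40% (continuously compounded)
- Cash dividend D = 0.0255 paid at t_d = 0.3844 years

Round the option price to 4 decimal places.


PV(D) = D * exp(-r * t_d) = 0.0255 * 0.97569855 = 0.02488031
S_0' = S_0 - PV(D) = 0.9000 - 0.02488031 = 0.87511969
d1 = (ln(S_0'/K) + (r + sigma^2/2)*T) / (sigma*sqrt(T)) = 0.45336028
d2 = d1 - sigma*sqrt(T) = 0.10687795
exp(-rT) = 0.96850658
N(-d1) = 0.32514467; N(-d2) = 0.45744290
P = K * exp(-rT) * N(-d2) - S_0' * N(-d1) = 0.8200 * 0.96850658 * 0.45744290 - 0.87511969 * 0.32514467 = 0.0787

Answer: Price = 0.0787


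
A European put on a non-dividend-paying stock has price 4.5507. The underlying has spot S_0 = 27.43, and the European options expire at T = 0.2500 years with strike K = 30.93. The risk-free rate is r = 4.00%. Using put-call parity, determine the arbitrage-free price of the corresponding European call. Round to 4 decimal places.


Put-call parity: C - P = S_0 * exp(-qT) - K * exp(-rT).
S_0 * exp(-qT) = 27.4300 * 1.00000000 = 27.43000000
K * exp(-rT) = 30.9300 * 0.99004983 = 30.62224136
C = P + S*exp(-qT) - K*exp(-rT)
C = 4.5507 + 27.43000000 - 30.62224136 = 1.3585

Answer: Call price = 1.3585


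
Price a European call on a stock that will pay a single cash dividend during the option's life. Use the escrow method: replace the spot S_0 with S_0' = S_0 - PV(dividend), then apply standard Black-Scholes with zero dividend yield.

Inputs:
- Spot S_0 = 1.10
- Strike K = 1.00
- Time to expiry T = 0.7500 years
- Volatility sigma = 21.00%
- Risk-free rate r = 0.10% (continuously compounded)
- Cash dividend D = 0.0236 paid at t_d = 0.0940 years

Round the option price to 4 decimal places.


Answer: Price = 0.1200

Derivation:
PV(D) = D * exp(-r * t_d) = 0.0236 * 0.99990600 = 0.02359778
S_0' = S_0 - PV(D) = 1.1000 - 0.02359778 = 1.07640222
d1 = (ln(S_0'/K) + (r + sigma^2/2)*T) / (sigma*sqrt(T)) = 0.49988471
d2 = d1 - sigma*sqrt(T) = 0.31801938
exp(-rT) = 0.99925028
N(d1) = 0.69142187; N(d2) = 0.62476488
C = S_0' * N(d1) - K * exp(-rT) * N(d2) = 1.07640222 * 0.69142187 - 1.0000 * 0.99925028 * 0.62476488 = 0.1200


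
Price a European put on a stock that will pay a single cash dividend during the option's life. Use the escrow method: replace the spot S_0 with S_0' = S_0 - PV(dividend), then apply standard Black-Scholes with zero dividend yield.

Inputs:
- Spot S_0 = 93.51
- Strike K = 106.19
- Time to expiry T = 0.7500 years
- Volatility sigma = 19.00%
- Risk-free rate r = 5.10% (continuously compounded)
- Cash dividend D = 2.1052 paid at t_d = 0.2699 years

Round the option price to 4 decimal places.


PV(D) = D * exp(-r * t_d) = 2.1052 * 0.98632940 = 2.07642066
S_0' = S_0 - PV(D) = 93.5100 - 2.07642066 = 91.43357934
d1 = (ln(S_0'/K) + (r + sigma^2/2)*T) / (sigma*sqrt(T)) = -0.59454706
d2 = d1 - sigma*sqrt(T) = -0.75909188
exp(-rT) = 0.96247229
N(-d1) = 0.72392686; N(-d2) = 0.77610120
P = K * exp(-rT) * N(-d2) - S_0' * N(-d1) = 106.1900 * 0.96247229 * 0.77610120 - 91.43357934 * 0.72392686 = 13.1301

Answer: Price = 13.1301


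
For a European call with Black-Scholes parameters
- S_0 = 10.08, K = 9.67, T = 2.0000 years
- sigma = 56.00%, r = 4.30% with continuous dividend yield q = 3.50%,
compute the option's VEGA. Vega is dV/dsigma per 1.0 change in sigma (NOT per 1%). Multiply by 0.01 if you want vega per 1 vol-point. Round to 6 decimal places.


Answer: Vega = 4.751155

Derivation:
d1 = 0.4686160197; d2 = -0.3233435752
phi(d1) = 0.3574574231; exp(-qT) = 0.9323938199; exp(-rT) = 0.9175942312
Vega = S * exp(-qT) * phi(d1) * sqrt(T) = 10.0800 * 0.9323938199 * 0.3574574231 * 1.4142135624 = 4.751155


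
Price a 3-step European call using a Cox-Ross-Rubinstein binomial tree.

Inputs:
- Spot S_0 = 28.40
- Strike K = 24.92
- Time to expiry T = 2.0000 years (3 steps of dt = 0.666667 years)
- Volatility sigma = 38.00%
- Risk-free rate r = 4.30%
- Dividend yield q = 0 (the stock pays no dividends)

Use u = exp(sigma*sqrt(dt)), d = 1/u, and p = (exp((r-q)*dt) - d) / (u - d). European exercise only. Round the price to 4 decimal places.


Answer: Price = V(0,0) = 8.9077

Derivation:
dt = T/N = 0.666667
u = exp(sigma*sqrt(dt)) = 1.363792; d = 1/u = 0.733250
p = (exp((r-q)*dt) - d) / (u - d) = 0.469171
Discount per step: exp(-r*dt) = 0.971740
Stock lattice S(k, i) with i counting down-moves:
  k=0: S(0,0) = 28.4000
  k=1: S(1,0) = 38.7317; S(1,1) = 20.8243
  k=2: S(2,0) = 52.8219; S(2,1) = 28.4000; S(2,2) = 15.2694
  k=3: S(3,0) = 72.0381; S(3,1) = 38.7317; S(3,2) = 20.8243; S(3,3) = 11.1963
Terminal payoffs V(N, i) = max(S_T - K, 0):
  V(3,0) = 47.118107; V(3,1) = 13.811679; V(3,2) = 0.000000; V(3,3) = 0.000000
Backward induction: V(k, i) = exp(-r*dt) * [p * V(k+1, i) + (1-p) * V(k+1, i+1)].
  V(2,0) = exp(-r*dt) * [p*47.118107 + (1-p)*13.811679] = 28.606166
  V(2,1) = exp(-r*dt) * [p*13.811679 + (1-p)*0.000000] = 6.296911
  V(2,2) = exp(-r*dt) * [p*0.000000 + (1-p)*0.000000] = 0.000000
  V(1,0) = exp(-r*dt) * [p*28.606166 + (1-p)*6.296911] = 16.290020
  V(1,1) = exp(-r*dt) * [p*6.296911 + (1-p)*0.000000] = 2.870837
  V(0,0) = exp(-r*dt) * [p*16.290020 + (1-p)*2.870837] = 8.907675


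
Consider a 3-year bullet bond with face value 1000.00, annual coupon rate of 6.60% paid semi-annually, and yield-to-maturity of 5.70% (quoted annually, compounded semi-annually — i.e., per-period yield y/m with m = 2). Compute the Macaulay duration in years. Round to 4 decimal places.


Answer: Macaulay duration = 2.7736 years

Derivation:
Coupon per period c = face * coupon_rate / m = 33.000000
Periods per year m = 2; per-period yield y/m = 0.028500
Number of cashflows N = 6
Cashflows (t years, CF_t, discount factor 1/(1+y/m)^(m*t), PV):
  t = 0.5000: CF_t = 33.000000, DF = 0.972290, PV = 32.085561
  t = 1.0000: CF_t = 33.000000, DF = 0.945347, PV = 31.196462
  t = 1.5000: CF_t = 33.000000, DF = 0.919152, PV = 30.332000
  t = 2.0000: CF_t = 33.000000, DF = 0.893682, PV = 29.491493
  t = 2.5000: CF_t = 33.000000, DF = 0.868917, PV = 28.674276
  t = 3.0000: CF_t = 1033.000000, DF = 0.844840, PV = 872.719230
Price P = sum_t PV_t = 1024.499022
Macaulay numerator sum_t t * PV_t:
  t * PV_t at t = 0.5000: 16.042781
  t * PV_t at t = 1.0000: 31.196462
  t * PV_t at t = 1.5000: 45.498000
  t * PV_t at t = 2.0000: 58.982986
  t * PV_t at t = 2.5000: 71.685690
  t * PV_t at t = 3.0000: 2618.157689
Macaulay duration D = (sum_t t * PV_t) / P = 2841.563607 / 1024.499022 = 2.773613


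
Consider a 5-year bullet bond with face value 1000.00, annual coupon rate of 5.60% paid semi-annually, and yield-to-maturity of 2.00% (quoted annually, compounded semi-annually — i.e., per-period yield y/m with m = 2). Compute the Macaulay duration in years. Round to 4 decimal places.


Answer: Macaulay duration = 4.4809 years

Derivation:
Coupon per period c = face * coupon_rate / m = 28.000000
Periods per year m = 2; per-period yield y/m = 0.010000
Number of cashflows N = 10
Cashflows (t years, CF_t, discount factor 1/(1+y/m)^(m*t), PV):
  t = 0.5000: CF_t = 28.000000, DF = 0.990099, PV = 27.722772
  t = 1.0000: CF_t = 28.000000, DF = 0.980296, PV = 27.448289
  t = 1.5000: CF_t = 28.000000, DF = 0.970590, PV = 27.176524
  t = 2.0000: CF_t = 28.000000, DF = 0.960980, PV = 26.907450
  t = 2.5000: CF_t = 28.000000, DF = 0.951466, PV = 26.641039
  t = 3.0000: CF_t = 28.000000, DF = 0.942045, PV = 26.377267
  t = 3.5000: CF_t = 28.000000, DF = 0.932718, PV = 26.116106
  t = 4.0000: CF_t = 28.000000, DF = 0.923483, PV = 25.857530
  t = 4.5000: CF_t = 28.000000, DF = 0.914340, PV = 25.601515
  t = 5.0000: CF_t = 1028.000000, DF = 0.905287, PV = 930.634989
Price P = sum_t PV_t = 1170.483482
Macaulay numerator sum_t t * PV_t:
  t * PV_t at t = 0.5000: 13.861386
  t * PV_t at t = 1.0000: 27.448289
  t * PV_t at t = 1.5000: 40.764786
  t * PV_t at t = 2.0000: 53.814899
  t * PV_t at t = 2.5000: 66.602598
  t * PV_t at t = 3.0000: 79.131800
  t * PV_t at t = 3.5000: 91.406369
  t * PV_t at t = 4.0000: 103.430121
  t * PV_t at t = 4.5000: 115.206818
  t * PV_t at t = 5.0000: 4653.174947
Macaulay duration D = (sum_t t * PV_t) / P = 5244.842014 / 1170.483482 = 4.480919


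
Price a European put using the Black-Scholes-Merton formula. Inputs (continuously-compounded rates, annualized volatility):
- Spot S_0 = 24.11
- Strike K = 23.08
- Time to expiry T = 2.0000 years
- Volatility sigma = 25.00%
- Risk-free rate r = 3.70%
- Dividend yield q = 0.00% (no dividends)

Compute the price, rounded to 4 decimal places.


Answer: Price = 2.0304

Derivation:
d1 = (ln(S/K) + (r - q + 0.5*sigma^2) * T) / (sigma * sqrt(T)) = 0.50957014
d2 = d1 - sigma * sqrt(T) = 0.15601675
exp(-rT) = 0.92867169; exp(-qT) = 1.00000000
P = K * exp(-rT) * N(-d2) - S_0 * exp(-qT) * N(-d1)
N(-d1) = 0.30517632; N(-d2) = 0.43800991
P = 23.0800 * 0.92867169 * 0.43800991 - 24.1100 * 1.00000000 * 0.30517632 = 2.0304


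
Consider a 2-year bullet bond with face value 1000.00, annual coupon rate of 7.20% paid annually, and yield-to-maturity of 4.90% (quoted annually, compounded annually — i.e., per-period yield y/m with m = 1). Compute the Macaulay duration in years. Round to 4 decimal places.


Answer: Macaulay duration = 1.9342 years

Derivation:
Coupon per period c = face * coupon_rate / m = 72.000000
Periods per year m = 1; per-period yield y/m = 0.049000
Number of cashflows N = 2
Cashflows (t years, CF_t, discount factor 1/(1+y/m)^(m*t), PV):
  t = 1.0000: CF_t = 72.000000, DF = 0.953289, PV = 68.636797
  t = 2.0000: CF_t = 1072.000000, DF = 0.908760, PV = 974.190318
Price P = sum_t PV_t = 1042.827115
Macaulay numerator sum_t t * PV_t:
  t * PV_t at t = 1.0000: 68.636797
  t * PV_t at t = 2.0000: 1948.380636
Macaulay duration D = (sum_t t * PV_t) / P = 2017.017433 / 1042.827115 = 1.934182


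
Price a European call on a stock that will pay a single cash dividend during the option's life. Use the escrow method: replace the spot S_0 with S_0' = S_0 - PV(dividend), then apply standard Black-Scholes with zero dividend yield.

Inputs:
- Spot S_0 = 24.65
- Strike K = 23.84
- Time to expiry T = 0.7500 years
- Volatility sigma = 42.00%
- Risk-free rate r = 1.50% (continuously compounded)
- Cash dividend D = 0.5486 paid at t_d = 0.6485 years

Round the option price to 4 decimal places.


PV(D) = D * exp(-r * t_d) = 0.5486 * 0.99031966 = 0.54328936
S_0' = S_0 - PV(D) = 24.6500 - 0.54328936 = 24.10671064
d1 = (ln(S_0'/K) + (r + sigma^2/2)*T) / (sigma*sqrt(T)) = 0.24338176
d2 = d1 - sigma*sqrt(T) = -0.12034891
exp(-rT) = 0.98881304
N(d1) = 0.59614516; N(d2) = 0.45210338
C = S_0' * N(d1) - K * exp(-rT) * N(d2) = 24.10671064 * 0.59614516 - 23.8400 * 0.98881304 * 0.45210338 = 3.7135

Answer: Price = 3.7135


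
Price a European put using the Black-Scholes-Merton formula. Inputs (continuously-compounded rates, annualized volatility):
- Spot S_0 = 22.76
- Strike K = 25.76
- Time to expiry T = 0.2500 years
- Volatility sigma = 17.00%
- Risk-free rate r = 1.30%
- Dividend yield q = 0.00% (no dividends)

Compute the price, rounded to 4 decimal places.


Answer: Price = 2.9887

Derivation:
d1 = (ln(S/K) + (r - q + 0.5*sigma^2) * T) / (sigma * sqrt(T)) = -1.37595049
d2 = d1 - sigma * sqrt(T) = -1.46095049
exp(-rT) = 0.99675528; exp(-qT) = 1.00000000
P = K * exp(-rT) * N(-d2) - S_0 * exp(-qT) * N(-d1)
N(-d1) = 0.91558152; N(-d2) = 0.92798549
P = 25.7600 * 0.99675528 * 0.92798549 - 22.7600 * 1.00000000 * 0.91558152 = 2.9887


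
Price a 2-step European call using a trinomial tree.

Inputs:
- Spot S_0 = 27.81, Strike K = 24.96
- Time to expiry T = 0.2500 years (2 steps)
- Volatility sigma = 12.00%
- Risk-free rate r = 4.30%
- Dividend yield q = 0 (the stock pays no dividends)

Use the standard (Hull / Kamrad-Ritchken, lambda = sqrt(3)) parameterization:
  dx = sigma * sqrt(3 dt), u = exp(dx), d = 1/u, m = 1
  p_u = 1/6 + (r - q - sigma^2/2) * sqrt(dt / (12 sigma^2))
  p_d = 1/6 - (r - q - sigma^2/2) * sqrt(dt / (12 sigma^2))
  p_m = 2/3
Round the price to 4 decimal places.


Answer: Price = V(0,0) = 3.1338

Derivation:
dt = T/N = 0.125000; dx = sigma*sqrt(3*dt) = 0.073485
u = exp(dx) = 1.076252; d = 1/u = 0.929150
p_u = 0.197115, p_m = 0.666667, p_d = 0.136218
Discount per step: exp(-r*dt) = 0.994639
Stock lattice S(k, j) with j the centered position index:
  k=0: S(0,+0) = 27.8100
  k=1: S(1,-1) = 25.8397; S(1,+0) = 27.8100; S(1,+1) = 29.9306
  k=2: S(2,-2) = 24.0089; S(2,-1) = 25.8397; S(2,+0) = 27.8100; S(2,+1) = 29.9306; S(2,+2) = 32.2128
Terminal payoffs V(N, j) = max(S_T - K, 0):
  V(2,-2) = 0.000000; V(2,-1) = 0.879672; V(2,+0) = 2.850000; V(2,+1) = 4.970570; V(2,+2) = 7.252837
Backward induction: V(k, j) = exp(-r*dt) * [p_u * V(k+1, j+1) + p_m * V(k+1, j) + p_d * V(k+1, j-1)]
  V(1,-1) = exp(-r*dt) * [p_u*2.850000 + p_m*0.879672 + p_d*0.000000] = 1.142071
  V(1,+0) = exp(-r*dt) * [p_u*4.970570 + p_m*2.850000 + p_d*0.879672] = 2.983522
  V(1,+1) = exp(-r*dt) * [p_u*7.252837 + p_m*4.970570 + p_d*2.850000] = 5.104071
  V(0,+0) = exp(-r*dt) * [p_u*5.104071 + p_m*2.983522 + p_d*1.142071] = 3.133786
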